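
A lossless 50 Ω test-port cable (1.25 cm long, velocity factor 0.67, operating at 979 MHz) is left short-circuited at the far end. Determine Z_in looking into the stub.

λ = v/f = 0.67·c / 979 MHz = 0.205 m
βl = 2π·l/λ = 2π × 0.0609 = 21.9°
tan(βl) = 0.402
For a short-circuited stub, Z_in = jZ_0·tan(βl)

Z_in ≈ +j20.1 Ω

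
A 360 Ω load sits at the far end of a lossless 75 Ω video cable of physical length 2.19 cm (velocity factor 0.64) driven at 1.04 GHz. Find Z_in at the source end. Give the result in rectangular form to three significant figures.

Z_in ≈ 32.3 − j74 Ω

λ = v/f = 0.64·c / 1.04 GHz = 0.185 m
βl = 2π·l/λ = 2π × 0.119 = 42.7°
tan(βl) = tan(42.7°) = 0.923
Z_in = Z_0·(Z_L + jZ_0·tanβl)/(Z_0 + jZ_L·tanβl)
     = 75·(360 + j69.2)/(75 + j332)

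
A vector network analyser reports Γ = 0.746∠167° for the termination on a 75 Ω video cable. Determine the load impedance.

Z_L ≈ 11 + j8.36 Ω

Z_L = Z_0·(1 + Γ)/(1 − Γ) = 75·(0.273 + j0.168)/(1.73 − j0.168)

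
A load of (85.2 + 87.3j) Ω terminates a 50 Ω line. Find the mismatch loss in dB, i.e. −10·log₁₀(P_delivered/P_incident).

mismatch loss ≈ 1.82 dB

Γ = (35.2 + j87.3)/(135.2 + j87.3), |Γ| = 0.585
|Γ|² = 0.342, so P_del/P_inc = 1 − |Γ|² = 0.658
ML = −10·log₁₀(1 − |Γ|²)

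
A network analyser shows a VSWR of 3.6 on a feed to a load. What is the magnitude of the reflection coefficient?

|Γ| = (S − 1)/(S + 1) = (3.6 − 1)/(3.6 + 1) = 2.6/4.6

|Γ| ≈ 0.565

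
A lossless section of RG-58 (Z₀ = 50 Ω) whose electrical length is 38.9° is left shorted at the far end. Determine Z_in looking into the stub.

Z_in ≈ +j40.3 Ω

tan(βl) = 0.807
For a shorted stub, Z_in = jZ_0·tan(βl)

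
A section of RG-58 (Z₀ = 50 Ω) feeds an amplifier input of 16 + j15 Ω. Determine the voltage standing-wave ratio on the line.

VSWR ≈ 3.44

Γ = (Z_L − Z_0)/(Z_L + Z_0) = (-34 + j15)/(66 + j15)
|Γ| = 37.2/67.7 = 0.549
VSWR = (1 + |Γ|)/(1 − |Γ|) = 1.55/0.451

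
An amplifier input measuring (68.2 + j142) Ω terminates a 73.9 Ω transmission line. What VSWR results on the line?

VSWR ≈ 5.84

Γ = (Z_L − Z_0)/(Z_L + Z_0) = (-5.7 + j142)/(142.1 + j142)
|Γ| = 142/201 = 0.707
VSWR = (1 + |Γ|)/(1 − |Γ|) = 1.71/0.293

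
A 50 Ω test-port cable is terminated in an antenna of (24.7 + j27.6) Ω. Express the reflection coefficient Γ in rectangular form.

Γ = (Z_L − Z_0)/(Z_L + Z_0) = (-25.3 + j27.6)/(74.7 + j27.6)

Γ ≈ -0.178 + j0.435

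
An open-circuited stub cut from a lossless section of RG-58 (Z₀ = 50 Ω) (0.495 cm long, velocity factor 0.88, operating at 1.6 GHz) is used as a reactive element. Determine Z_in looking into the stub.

Z_in ≈ −j262 Ω

λ = v/f = 0.88·c / 1.6 GHz = 0.165 m
βl = 2π·l/λ = 2π × 0.03 = 10.8°
tan(βl) = 0.191
For an open-circuited stub, Z_in = −jZ_0·cot(βl) = −jZ_0/tan(βl)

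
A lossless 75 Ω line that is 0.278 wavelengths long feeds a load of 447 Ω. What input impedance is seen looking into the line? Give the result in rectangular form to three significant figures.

Z_in ≈ 13 + j12.9 Ω

βl = 2π × 0.278 = 100°
tan(βl) = tan(100°) = -5.63
Z_in = Z_0·(Z_L + jZ_0·tanβl)/(Z_0 + jZ_L·tanβl)
     = 75·(447 − j422)/(75 − j2510)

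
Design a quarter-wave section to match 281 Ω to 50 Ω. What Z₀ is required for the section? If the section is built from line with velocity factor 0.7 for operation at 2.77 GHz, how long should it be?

Z_qwt = √(Z_0·R_L) = √(50 × 281) = √14050
λ = 0.7·c/f = 0.0758 m, so l = λ/4 = 0.019 m

Z_qwt ≈ 119 Ω; length ≈ 1.9 cm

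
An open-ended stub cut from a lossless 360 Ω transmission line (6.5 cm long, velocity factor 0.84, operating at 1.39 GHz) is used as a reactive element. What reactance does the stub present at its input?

λ = v/f = 0.84·c / 1.39 GHz = 0.181 m
βl = 2π·l/λ = 2π × 0.359 = 129°
tan(βl) = -1.23
For an open-ended stub, Z_in = −jZ_0·cot(βl) = −jZ_0/tan(βl)

X_in ≈ 292 Ω (inductive)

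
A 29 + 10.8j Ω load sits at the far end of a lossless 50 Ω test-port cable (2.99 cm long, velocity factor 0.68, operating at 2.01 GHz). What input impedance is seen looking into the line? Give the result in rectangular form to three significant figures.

λ = v/f = 0.68·c / 2.01 GHz = 0.101 m
βl = 2π·l/λ = 2π × 0.295 = 106°
tan(βl) = tan(106°) = -3.47
Z_in = Z_0·(Z_L + jZ_0·tanβl)/(Z_0 + jZ_L·tanβl)
     = 50·(29 − j163)/(87.5 − j101)

Z_in ≈ 53.2 − j31.8 Ω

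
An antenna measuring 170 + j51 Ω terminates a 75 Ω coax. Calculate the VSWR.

VSWR ≈ 2.51

Γ = (Z_L − Z_0)/(Z_L + Z_0) = (95 + j51)/(245 + j51)
|Γ| = 108/250 = 0.431
VSWR = (1 + |Γ|)/(1 − |Γ|) = 1.43/0.569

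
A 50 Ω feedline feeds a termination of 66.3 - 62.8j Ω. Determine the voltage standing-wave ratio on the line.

VSWR ≈ 2.93

Γ = (Z_L − Z_0)/(Z_L + Z_0) = (16.3 − j62.8)/(116.3 − j62.8)
|Γ| = 64.9/132 = 0.491
VSWR = (1 + |Γ|)/(1 − |Γ|) = 1.49/0.509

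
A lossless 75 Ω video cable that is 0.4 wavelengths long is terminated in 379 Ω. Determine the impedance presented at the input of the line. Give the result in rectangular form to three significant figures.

Z_in ≈ 40 + j92.3 Ω

βl = 2π × 0.4 = 144°
tan(βl) = tan(144°) = -0.727
Z_in = Z_0·(Z_L + jZ_0·tanβl)/(Z_0 + jZ_L·tanβl)
     = 75·(379 − j54.5)/(75 − j275)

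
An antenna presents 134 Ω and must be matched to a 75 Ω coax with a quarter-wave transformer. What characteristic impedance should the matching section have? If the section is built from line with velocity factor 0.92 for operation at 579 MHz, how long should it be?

Z_qwt ≈ 100 Ω; length ≈ 11.9 cm

Z_qwt = √(Z_0·R_L) = √(75 × 134) = √10050
λ = 0.92·c/f = 0.477 m, so l = λ/4 = 0.119 m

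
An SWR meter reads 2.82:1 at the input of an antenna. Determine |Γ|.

|Γ| ≈ 0.476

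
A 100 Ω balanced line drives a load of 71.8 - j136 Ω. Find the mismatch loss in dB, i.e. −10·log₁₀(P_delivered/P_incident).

Γ = (-28.2 − j136)/(171.8 − j136), |Γ| = 0.634
|Γ|² = 0.402, so P_del/P_inc = 1 − |Γ|² = 0.598
ML = −10·log₁₀(1 − |Γ|²)

mismatch loss ≈ 2.23 dB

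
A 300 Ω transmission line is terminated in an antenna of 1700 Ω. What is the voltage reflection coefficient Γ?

Γ = 0.7

Γ = (Z_L − Z_0)/(Z_L + Z_0) = (1700 − 300)/(1700 + 300) = 1400/2000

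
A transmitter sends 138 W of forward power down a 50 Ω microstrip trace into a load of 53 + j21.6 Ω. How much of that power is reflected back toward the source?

|Γ| = |(3 + j21.6)/(103 + j21.6)| = 0.207
|Γ|² = 0.0429
P_refl = |Γ|²·P_inc = 5.93 W, P_del = (1 − |Γ|²)·P_inc = 132 W

P_reflected ≈ 5.93 W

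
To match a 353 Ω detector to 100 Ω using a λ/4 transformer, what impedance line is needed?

Z_qwt = √(Z_0·R_L) = √(100 × 353) = √35300

Z_qwt ≈ 188 Ω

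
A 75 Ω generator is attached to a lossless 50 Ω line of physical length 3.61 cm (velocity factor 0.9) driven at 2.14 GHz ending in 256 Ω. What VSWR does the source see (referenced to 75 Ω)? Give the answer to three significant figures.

VSWR ≈ 7.47

λ = v/f = 0.9·c / 2.14 GHz = 0.126 m
βl = 2π·l/λ = 2π × 0.286 = 103°
tan(βl) = -4.33
Z_in = Z_0·(Z_L + jZ_0·tanβl)/(Z_0 + jZ_L·tanβl) = 10.3 + j11.1 Ω
Γ_s = (Z_in − Z_s)/(Z_in + Z_s) = (-64.7 + j11.1)/(85.3 + j11.1), |Γ_s| = 0.764
VSWR = (1 + |Γ_s|)/(1 − |Γ_s|)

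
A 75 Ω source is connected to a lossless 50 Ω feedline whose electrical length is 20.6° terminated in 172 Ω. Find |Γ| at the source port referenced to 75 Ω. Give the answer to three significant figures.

|Γ| ≈ 0.457

tan(βl) = 0.376
Z_in = Z_0·(Z_L + jZ_0·tanβl)/(Z_0 + jZ_L·tanβl) = 73.5 − j76.2 Ω
Γ_s = (Z_in − Z_s)/(Z_in + Z_s) = (-1.53 − j76.2)/(148 − j76.2), |Γ_s| = 0.457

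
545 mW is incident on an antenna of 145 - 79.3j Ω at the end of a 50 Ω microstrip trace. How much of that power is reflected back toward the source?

P_reflected ≈ 188 mW

|Γ| = |(95 − j79.3)/(195 − j79.3)| = 0.588
|Γ|² = 0.346
P_refl = |Γ|²·P_inc = 188 mW, P_del = (1 − |Γ|²)·P_inc = 357 mW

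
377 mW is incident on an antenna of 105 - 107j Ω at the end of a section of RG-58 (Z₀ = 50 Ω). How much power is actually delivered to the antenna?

|Γ| = |(55 − j107)/(155 − j107)| = 0.639
|Γ|² = 0.408
P_refl = |Γ|²·P_inc = 154 mW, P_del = (1 − |Γ|²)·P_inc = 223 mW

P_delivered ≈ 223 mW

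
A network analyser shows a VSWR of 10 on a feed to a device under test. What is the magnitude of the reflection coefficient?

|Γ| ≈ 0.818

|Γ| = (S − 1)/(S + 1) = (10 − 1)/(10 + 1) = 9/11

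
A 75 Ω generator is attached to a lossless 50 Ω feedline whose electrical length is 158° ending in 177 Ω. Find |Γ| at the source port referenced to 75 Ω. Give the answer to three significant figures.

tan(βl) = -0.404
Z_in = Z_0·(Z_L + jZ_0·tanβl)/(Z_0 + jZ_L·tanβl) = 67.6 + j76.5 Ω
Γ_s = (Z_in − Z_s)/(Z_in + Z_s) = (-7.4 + j76.5)/(143 + j76.5), |Γ_s| = 0.475

|Γ| ≈ 0.475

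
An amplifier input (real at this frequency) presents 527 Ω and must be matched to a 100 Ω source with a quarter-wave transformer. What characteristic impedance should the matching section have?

Z_qwt = √(Z_0·R_L) = √(100 × 527) = √52700

Z_qwt ≈ 230 Ω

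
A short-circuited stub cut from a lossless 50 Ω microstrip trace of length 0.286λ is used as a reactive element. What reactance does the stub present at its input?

X_in ≈ -217 Ω (capacitive)

βl = 2π × 0.286 = 103°
tan(βl) = -4.35
For a short-circuited stub, Z_in = jZ_0·tan(βl)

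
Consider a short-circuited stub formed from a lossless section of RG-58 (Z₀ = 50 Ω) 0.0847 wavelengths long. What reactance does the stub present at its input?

X_in ≈ 29.4 Ω (inductive)

βl = 2π × 0.0847 = 30.5°
tan(βl) = 0.589
For a short-circuited stub, Z_in = jZ_0·tan(βl)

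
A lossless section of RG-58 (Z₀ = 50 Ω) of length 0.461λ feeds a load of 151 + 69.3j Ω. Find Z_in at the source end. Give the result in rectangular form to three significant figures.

βl = 2π × 0.461 = 166°
tan(βl) = tan(166°) = -0.25
Z_in = Z_0·(Z_L + jZ_0·tanβl)/(Z_0 + jZ_L·tanβl)
     = 50·(151 + j56.8)/(67.3 − j37.8)

Z_in ≈ 67.3 + j79.9 Ω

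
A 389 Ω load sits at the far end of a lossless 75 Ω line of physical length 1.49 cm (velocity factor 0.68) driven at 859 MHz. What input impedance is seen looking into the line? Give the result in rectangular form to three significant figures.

Z_in ≈ 80.7 − j143 Ω

λ = v/f = 0.68·c / 859 MHz = 0.237 m
βl = 2π·l/λ = 2π × 0.0627 = 22.6°
tan(βl) = tan(22.6°) = 0.416
Z_in = Z_0·(Z_L + jZ_0·tanβl)/(Z_0 + jZ_L·tanβl)
     = 75·(389 + j31.2)/(75 + j162)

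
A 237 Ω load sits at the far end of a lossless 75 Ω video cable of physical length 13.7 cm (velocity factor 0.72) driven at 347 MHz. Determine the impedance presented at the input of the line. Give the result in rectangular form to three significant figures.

Z_in ≈ 24.5 − j12.8 Ω

λ = v/f = 0.72·c / 347 MHz = 0.622 m
βl = 2π·l/λ = 2π × 0.22 = 79.2°
tan(βl) = tan(79.2°) = 5.26
Z_in = Z_0·(Z_L + jZ_0·tanβl)/(Z_0 + jZ_L·tanβl)
     = 75·(237 + j394)/(75 + j1250)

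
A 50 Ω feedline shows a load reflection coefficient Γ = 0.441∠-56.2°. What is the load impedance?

Z_L = Z_0·(1 + Γ)/(1 − Γ) = 50·(1.25 − j0.366)/(0.755 + j0.366)

Z_L ≈ 57.2 − j52.1 Ω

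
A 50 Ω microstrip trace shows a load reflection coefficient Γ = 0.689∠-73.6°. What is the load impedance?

Z_L = Z_0·(1 + Γ)/(1 − Γ) = 50·(1.19 − j0.661)/(0.805 + j0.661)

Z_L ≈ 24.2 − j60.9 Ω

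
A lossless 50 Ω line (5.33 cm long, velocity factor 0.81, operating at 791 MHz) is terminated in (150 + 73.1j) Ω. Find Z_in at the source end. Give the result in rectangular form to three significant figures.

λ = v/f = 0.81·c / 791 MHz = 0.307 m
βl = 2π·l/λ = 2π × 0.173 = 62.5°
tan(βl) = tan(62.5°) = 1.92
Z_in = Z_0·(Z_L + jZ_0·tanβl)/(Z_0 + jZ_L·tanβl)
     = 50·(150 + j169)/(-90.2 + j288)

Z_in ≈ 19.3 − j32.1 Ω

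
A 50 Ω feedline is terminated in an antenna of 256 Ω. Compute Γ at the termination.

Γ = 0.673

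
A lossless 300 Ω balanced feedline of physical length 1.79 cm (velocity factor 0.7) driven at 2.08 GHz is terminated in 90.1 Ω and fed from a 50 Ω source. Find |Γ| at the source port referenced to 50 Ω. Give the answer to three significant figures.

λ = v/f = 0.7·c / 2.08 GHz = 0.101 m
βl = 2π·l/λ = 2π × 0.177 = 63.8°
tan(βl) = 2.03
Z_in = Z_0·(Z_L + jZ_0·tanβl)/(Z_0 + jZ_L·tanβl) = 337 + j404 Ω
Γ_s = (Z_in − Z_s)/(Z_in + Z_s) = (287 + j404)/(387 + j404), |Γ_s| = 0.886

|Γ| ≈ 0.886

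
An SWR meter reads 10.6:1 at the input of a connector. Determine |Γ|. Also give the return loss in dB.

|Γ| = (S − 1)/(S + 1) = (10.6 − 1)/(10.6 + 1) = 9.6/11.6
RL = −20·log₁₀|Γ| = −20·log₁₀(0.828)

|Γ| ≈ 0.828; return loss ≈ 1.64 dB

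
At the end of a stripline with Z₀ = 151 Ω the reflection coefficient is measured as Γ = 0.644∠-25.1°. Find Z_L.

Z_L ≈ 356 − j332 Ω

Z_L = Z_0·(1 + Γ)/(1 − Γ) = 151·(1.58 − j0.273)/(0.417 + j0.273)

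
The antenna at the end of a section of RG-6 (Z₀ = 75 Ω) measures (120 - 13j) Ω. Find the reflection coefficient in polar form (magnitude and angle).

Γ = (Z_L − Z_0)/(Z_L + Z_0) = (45 − j13)/(195 − j13)
|Γ| = 46.8/195 = 0.24

Γ ≈ 0.24 ∠ -12.3°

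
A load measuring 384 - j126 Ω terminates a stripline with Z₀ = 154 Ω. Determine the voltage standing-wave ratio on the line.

VSWR ≈ 2.81

Γ = (Z_L − Z_0)/(Z_L + Z_0) = (230 − j126)/(538 − j126)
|Γ| = 262/553 = 0.475
VSWR = (1 + |Γ|)/(1 − |Γ|) = 1.47/0.525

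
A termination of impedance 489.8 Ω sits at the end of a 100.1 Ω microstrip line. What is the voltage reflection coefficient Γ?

Γ = (Z_L − Z_0)/(Z_L + Z_0) = (489.8 − 100.1)/(489.8 + 100.1) = 389.7/589.9

Γ = 0.661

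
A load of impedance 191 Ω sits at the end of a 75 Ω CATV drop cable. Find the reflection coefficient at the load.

Γ = 0.436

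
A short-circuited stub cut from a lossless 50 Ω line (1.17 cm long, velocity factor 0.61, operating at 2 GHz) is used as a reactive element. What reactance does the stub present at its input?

λ = v/f = 0.61·c / 2 GHz = 0.0915 m
βl = 2π·l/λ = 2π × 0.128 = 46°
tan(βl) = 1.04
For a short-circuited stub, Z_in = jZ_0·tan(βl)

X_in ≈ 51.8 Ω (inductive)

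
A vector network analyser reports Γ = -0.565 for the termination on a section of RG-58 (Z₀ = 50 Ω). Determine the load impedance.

Z_L = Z_0·(1 + Γ)/(1 − Γ) = 50·(0.435)/(1.56)

Z_L ≈ 13.9 Ω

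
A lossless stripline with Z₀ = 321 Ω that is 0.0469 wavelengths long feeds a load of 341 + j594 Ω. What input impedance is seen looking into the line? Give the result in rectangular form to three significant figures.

βl = 2π × 0.0469 = 16.9°
tan(βl) = tan(16.9°) = 0.304
Z_in = Z_0·(Z_L + jZ_0·tanβl)/(Z_0 + jZ_L·tanβl)
     = 321·(341 + j691)/(141 + j103)

Z_in ≈ 1260 + j652 Ω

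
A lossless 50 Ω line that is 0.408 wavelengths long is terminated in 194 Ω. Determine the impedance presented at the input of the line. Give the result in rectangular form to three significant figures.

βl = 2π × 0.408 = 147°
tan(βl) = tan(147°) = -0.652
Z_in = Z_0·(Z_L + jZ_0·tanβl)/(Z_0 + jZ_L·tanβl)
     = 50·(194 − j32.6)/(50 − j127)

Z_in ≈ 37.3 + j61.9 Ω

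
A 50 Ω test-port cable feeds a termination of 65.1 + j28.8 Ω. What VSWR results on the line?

VSWR ≈ 1.76

Γ = (Z_L − Z_0)/(Z_L + Z_0) = (15.1 + j28.8)/(115.1 + j28.8)
|Γ| = 32.5/119 = 0.274
VSWR = (1 + |Γ|)/(1 − |Γ|) = 1.27/0.726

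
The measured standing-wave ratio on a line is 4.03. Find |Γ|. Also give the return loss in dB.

|Γ| ≈ 0.602; return loss ≈ 4.4 dB

|Γ| = (S − 1)/(S + 1) = (4.03 − 1)/(4.03 + 1) = 3.03/5.03
RL = −20·log₁₀|Γ| = −20·log₁₀(0.602)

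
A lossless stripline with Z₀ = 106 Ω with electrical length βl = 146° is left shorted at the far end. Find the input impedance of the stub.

Z_in ≈ −j71.5 Ω

tan(βl) = -0.675
For a shorted stub, Z_in = jZ_0·tan(βl)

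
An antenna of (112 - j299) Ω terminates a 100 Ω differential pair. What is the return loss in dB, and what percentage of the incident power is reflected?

RL ≈ 1.76 dB; 66.7% of incident power reflected

Γ = (12 − j299)/(212 − j299), |Γ| = 0.816
RL = −20·log₁₀(0.816) = 1.76 dB
P_refl/P_inc = |Γ|² = 0.667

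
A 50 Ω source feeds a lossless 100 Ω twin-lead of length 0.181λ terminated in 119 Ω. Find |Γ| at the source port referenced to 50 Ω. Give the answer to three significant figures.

βl = 2π × 0.181 = 65.2°
tan(βl) = 2.16
Z_in = Z_0·(Z_L + jZ_0·tanβl)/(Z_0 + jZ_L·tanβl) = 88.6 − j11.8 Ω
Γ_s = (Z_in − Z_s)/(Z_in + Z_s) = (38.6 − j11.8)/(139 − j11.8), |Γ_s| = 0.29

|Γ| ≈ 0.29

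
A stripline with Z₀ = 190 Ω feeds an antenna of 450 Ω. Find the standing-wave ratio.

VSWR ≈ 2.37

For a purely resistive load, VSWR = R_L/Z_0 or Z_0/R_L (whichever > 1) = 450/190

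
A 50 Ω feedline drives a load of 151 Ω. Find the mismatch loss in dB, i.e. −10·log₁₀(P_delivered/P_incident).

Γ = (151 − 50)/(151 + 50) = 0.502
|Γ|² = 0.252, so P_del/P_inc = 1 − |Γ|² = 0.748
ML = −10·log₁₀(1 − |Γ|²)

mismatch loss ≈ 1.26 dB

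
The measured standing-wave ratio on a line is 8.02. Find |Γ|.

|Γ| ≈ 0.778

|Γ| = (S − 1)/(S + 1) = (8.02 − 1)/(8.02 + 1) = 7.02/9.02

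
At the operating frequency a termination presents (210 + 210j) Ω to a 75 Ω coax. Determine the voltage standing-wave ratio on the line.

VSWR ≈ 5.78

Γ = (Z_L − Z_0)/(Z_L + Z_0) = (135 + j210)/(285 + j210)
|Γ| = 250/354 = 0.705
VSWR = (1 + |Γ|)/(1 − |Γ|) = 1.71/0.295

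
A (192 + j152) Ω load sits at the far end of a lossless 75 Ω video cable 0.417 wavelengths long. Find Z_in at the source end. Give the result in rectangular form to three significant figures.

Z_in ≈ 37.3 + j75.7 Ω

βl = 2π × 0.417 = 150°
tan(βl) = tan(150°) = -0.575
Z_in = Z_0·(Z_L + jZ_0·tanβl)/(Z_0 + jZ_L·tanβl)
     = 75·(192 + j109)/(162 − j110)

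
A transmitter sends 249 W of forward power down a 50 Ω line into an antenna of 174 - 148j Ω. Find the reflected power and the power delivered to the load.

P_reflected ≈ 129 W; P_delivered ≈ 120 W

|Γ| = |(124 − j148)/(224 − j148)| = 0.719
|Γ|² = 0.517
P_refl = |Γ|²·P_inc = 129 W, P_del = (1 − |Γ|²)·P_inc = 120 W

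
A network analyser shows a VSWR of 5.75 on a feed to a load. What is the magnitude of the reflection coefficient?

|Γ| = (S − 1)/(S + 1) = (5.75 − 1)/(5.75 + 1) = 4.75/6.75

|Γ| ≈ 0.704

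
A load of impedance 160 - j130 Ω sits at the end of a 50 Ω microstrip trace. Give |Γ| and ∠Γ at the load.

Γ = (Z_L − Z_0)/(Z_L + Z_0) = (110 − j130)/(210 − j130)
|Γ| = 170/247 = 0.689

Γ ≈ 0.689 ∠ -18°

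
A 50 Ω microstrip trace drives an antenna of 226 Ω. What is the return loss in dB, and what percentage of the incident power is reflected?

Γ = (226 − 50)/(226 + 50) = 0.638
RL = −20·log₁₀(0.638) = 3.91 dB
P_refl/P_inc = |Γ|² = 0.407

RL ≈ 3.91 dB; 40.7% of incident power reflected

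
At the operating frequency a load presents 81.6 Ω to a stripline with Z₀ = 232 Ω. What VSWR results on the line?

VSWR ≈ 2.84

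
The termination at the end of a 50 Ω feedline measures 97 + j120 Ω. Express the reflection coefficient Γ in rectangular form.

Γ = (Z_L − Z_0)/(Z_L + Z_0) = (47 + j120)/(147 + j120)

Γ ≈ 0.592 + j0.333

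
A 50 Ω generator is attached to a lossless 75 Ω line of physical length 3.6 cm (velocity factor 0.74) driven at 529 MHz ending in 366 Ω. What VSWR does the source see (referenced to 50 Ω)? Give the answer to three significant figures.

VSWR ≈ 6.27

λ = v/f = 0.74·c / 529 MHz = 0.42 m
βl = 2π·l/λ = 2π × 0.0858 = 30.9°
tan(βl) = 0.598
Z_in = Z_0·(Z_L + jZ_0·tanβl)/(Z_0 + jZ_L·tanβl) = 52.2 − j108 Ω
Γ_s = (Z_in − Z_s)/(Z_in + Z_s) = (2.21 − j108)/(102 − j108), |Γ_s| = 0.725
VSWR = (1 + |Γ_s|)/(1 − |Γ_s|)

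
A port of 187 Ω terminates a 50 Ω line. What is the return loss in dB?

RL ≈ 4.76 dB

Γ = (187 − 50)/(187 + 50) = 0.578
RL = −20·log₁₀|Γ| = −20·log₁₀(0.578)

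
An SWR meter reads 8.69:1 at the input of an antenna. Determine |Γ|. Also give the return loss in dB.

|Γ| ≈ 0.794; return loss ≈ 2.01 dB

|Γ| = (S − 1)/(S + 1) = (8.69 − 1)/(8.69 + 1) = 7.69/9.69
RL = −20·log₁₀|Γ| = −20·log₁₀(0.794)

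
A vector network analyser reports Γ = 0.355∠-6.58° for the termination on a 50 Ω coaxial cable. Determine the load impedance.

Z_L = Z_0·(1 + Γ)/(1 − Γ) = 50·(1.35 − j0.0407)/(0.647 + j0.0407)

Z_L ≈ 104 − j9.67 Ω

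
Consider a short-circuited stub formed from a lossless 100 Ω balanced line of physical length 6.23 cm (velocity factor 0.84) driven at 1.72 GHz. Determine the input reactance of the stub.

λ = v/f = 0.84·c / 1.72 GHz = 0.147 m
βl = 2π·l/λ = 2π × 0.425 = 153°
tan(βl) = -0.508
For a short-circuited stub, Z_in = jZ_0·tan(βl)

X_in ≈ -50.8 Ω (capacitive)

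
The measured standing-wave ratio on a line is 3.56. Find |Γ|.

|Γ| ≈ 0.561

|Γ| = (S − 1)/(S + 1) = (3.56 − 1)/(3.56 + 1) = 2.56/4.56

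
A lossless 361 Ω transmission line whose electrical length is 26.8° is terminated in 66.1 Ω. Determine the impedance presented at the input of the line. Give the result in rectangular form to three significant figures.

Z_in ≈ 82.3 + j175 Ω

tan(βl) = tan(26.8°) = 0.505
Z_in = Z_0·(Z_L + jZ_0·tanβl)/(Z_0 + jZ_L·tanβl)
     = 361·(66.1 + j182)/(361 + j33.4)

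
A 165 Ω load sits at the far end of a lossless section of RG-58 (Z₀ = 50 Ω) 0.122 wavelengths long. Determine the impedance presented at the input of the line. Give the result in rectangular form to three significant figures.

βl = 2π × 0.122 = 43.9°
tan(βl) = tan(43.9°) = 0.963
Z_in = Z_0·(Z_L + jZ_0·tanβl)/(Z_0 + jZ_L·tanβl)
     = 50·(165 + j48.1)/(50 + j159)

Z_in ≈ 28.7 − j42.9 Ω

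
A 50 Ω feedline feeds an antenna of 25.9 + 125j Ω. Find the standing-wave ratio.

VSWR ≈ 14.4

Γ = (Z_L − Z_0)/(Z_L + Z_0) = (-24.1 + j125)/(75.9 + j125)
|Γ| = 127/146 = 0.871
VSWR = (1 + |Γ|)/(1 − |Γ|) = 1.87/0.129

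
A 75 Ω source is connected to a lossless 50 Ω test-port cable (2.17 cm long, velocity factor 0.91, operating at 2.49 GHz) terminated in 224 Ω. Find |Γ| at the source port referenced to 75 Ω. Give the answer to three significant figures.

|Γ| ≈ 0.728

λ = v/f = 0.91·c / 2.49 GHz = 0.11 m
βl = 2π·l/λ = 2π × 0.198 = 71.3°
tan(βl) = 2.95
Z_in = Z_0·(Z_L + jZ_0·tanβl)/(Z_0 + jZ_L·tanβl) = 12.4 − j16 Ω
Γ_s = (Z_in − Z_s)/(Z_in + Z_s) = (-62.6 − j16)/(87.4 − j16), |Γ_s| = 0.728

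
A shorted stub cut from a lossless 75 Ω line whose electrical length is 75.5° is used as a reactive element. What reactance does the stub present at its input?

tan(βl) = 3.87
For a shorted stub, Z_in = jZ_0·tan(βl)

X_in ≈ 290 Ω (inductive)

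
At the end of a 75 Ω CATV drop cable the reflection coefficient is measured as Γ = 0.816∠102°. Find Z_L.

Z_L ≈ 12.5 + j59.7 Ω

Z_L = Z_0·(1 + Γ)/(1 − Γ) = 75·(0.83 + j0.798)/(1.17 − j0.798)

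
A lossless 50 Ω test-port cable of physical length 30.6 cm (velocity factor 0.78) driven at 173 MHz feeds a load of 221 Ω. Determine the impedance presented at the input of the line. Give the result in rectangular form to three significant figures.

λ = v/f = 0.78·c / 173 MHz = 1.35 m
βl = 2π·l/λ = 2π × 0.226 = 81.4°
tan(βl) = tan(81.4°) = 6.65
Z_in = Z_0·(Z_L + jZ_0·tanβl)/(Z_0 + jZ_L·tanβl)
     = 50·(221 + j332)/(50 + j1470)

Z_in ≈ 11.6 − j7.13 Ω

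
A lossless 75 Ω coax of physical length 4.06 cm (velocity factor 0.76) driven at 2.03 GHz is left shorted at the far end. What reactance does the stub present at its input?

λ = v/f = 0.76·c / 2.03 GHz = 0.112 m
βl = 2π·l/λ = 2π × 0.361 = 130°
tan(βl) = -1.19
For a shorted stub, Z_in = jZ_0·tan(βl)

X_in ≈ -89 Ω (capacitive)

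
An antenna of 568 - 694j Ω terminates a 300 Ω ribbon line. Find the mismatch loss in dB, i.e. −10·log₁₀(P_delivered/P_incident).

Γ = (268 − j694)/(868 − j694), |Γ| = 0.669
|Γ|² = 0.448, so P_del/P_inc = 1 − |Γ|² = 0.552
ML = −10·log₁₀(1 − |Γ|²)

mismatch loss ≈ 2.58 dB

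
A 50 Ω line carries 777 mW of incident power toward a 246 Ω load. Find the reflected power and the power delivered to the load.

Γ = (246 − 50)/(246 + 50) = 0.662
|Γ|² = 0.438
P_refl = |Γ|²·P_inc = 341 mW, P_del = (1 − |Γ|²)·P_inc = 436 mW

P_reflected ≈ 341 mW; P_delivered ≈ 436 mW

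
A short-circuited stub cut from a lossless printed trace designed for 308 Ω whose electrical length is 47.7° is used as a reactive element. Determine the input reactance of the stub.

X_in ≈ 338 Ω (inductive)

tan(βl) = 1.1
For a short-circuited stub, Z_in = jZ_0·tan(βl)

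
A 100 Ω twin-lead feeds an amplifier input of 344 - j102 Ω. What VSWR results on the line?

VSWR ≈ 3.77

Γ = (Z_L − Z_0)/(Z_L + Z_0) = (244 − j102)/(444 − j102)
|Γ| = 264/456 = 0.581
VSWR = (1 + |Γ|)/(1 − |Γ|) = 1.58/0.419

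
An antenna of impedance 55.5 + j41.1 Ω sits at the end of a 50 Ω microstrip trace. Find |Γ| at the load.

|Γ| ≈ 0.366

Γ = (Z_L − Z_0)/(Z_L + Z_0) = (5.5 + j41.1)/(105.5 + j41.1)
|Γ| = 41.5/113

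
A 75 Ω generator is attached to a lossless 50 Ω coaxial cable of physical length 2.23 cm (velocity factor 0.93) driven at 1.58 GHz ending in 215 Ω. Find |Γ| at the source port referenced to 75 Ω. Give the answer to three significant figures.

λ = v/f = 0.93·c / 1.58 GHz = 0.177 m
βl = 2π·l/λ = 2π × 0.126 = 45.5°
tan(βl) = 1.02
Z_in = Z_0·(Z_L + jZ_0·tanβl)/(Z_0 + jZ_L·tanβl) = 21.7 − j44.2 Ω
Γ_s = (Z_in − Z_s)/(Z_in + Z_s) = (-53.3 − j44.2)/(96.7 − j44.2), |Γ_s| = 0.651

|Γ| ≈ 0.651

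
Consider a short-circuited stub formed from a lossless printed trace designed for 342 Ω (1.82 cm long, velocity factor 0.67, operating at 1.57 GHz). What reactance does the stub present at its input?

X_in ≈ 425 Ω (inductive)

λ = v/f = 0.67·c / 1.57 GHz = 0.128 m
βl = 2π·l/λ = 2π × 0.142 = 51.2°
tan(βl) = 1.24
For a short-circuited stub, Z_in = jZ_0·tan(βl)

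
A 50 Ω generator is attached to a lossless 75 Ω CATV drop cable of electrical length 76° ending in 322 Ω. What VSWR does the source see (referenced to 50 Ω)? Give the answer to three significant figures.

VSWR ≈ 3.09

tan(βl) = 4.01
Z_in = Z_0·(Z_L + jZ_0·tanβl)/(Z_0 + jZ_L·tanβl) = 18.5 − j17.6 Ω
Γ_s = (Z_in − Z_s)/(Z_in + Z_s) = (-31.5 − j17.6)/(68.5 − j17.6), |Γ_s| = 0.51
VSWR = (1 + |Γ_s|)/(1 − |Γ_s|)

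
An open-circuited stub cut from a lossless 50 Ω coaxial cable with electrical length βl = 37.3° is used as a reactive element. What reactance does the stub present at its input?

tan(βl) = 0.762
For an open-circuited stub, Z_in = −jZ_0·cot(βl) = −jZ_0/tan(βl)

X_in ≈ -65.6 Ω (capacitive)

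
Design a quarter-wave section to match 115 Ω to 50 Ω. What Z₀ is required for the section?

Z_qwt = √(Z_0·R_L) = √(50 × 115) = √5750

Z_qwt ≈ 75.8 Ω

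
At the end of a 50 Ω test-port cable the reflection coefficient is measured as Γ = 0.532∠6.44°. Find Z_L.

Z_L = Z_0·(1 + Γ)/(1 − Γ) = 50·(1.53 + j0.0597)/(0.471 − j0.0597)

Z_L ≈ 159 + j26.4 Ω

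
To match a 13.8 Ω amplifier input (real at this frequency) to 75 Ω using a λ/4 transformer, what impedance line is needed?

Z_qwt ≈ 32.2 Ω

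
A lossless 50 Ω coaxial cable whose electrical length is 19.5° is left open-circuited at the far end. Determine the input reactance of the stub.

X_in ≈ -141 Ω (capacitive)

tan(βl) = 0.354
For an open-circuited stub, Z_in = −jZ_0·cot(βl) = −jZ_0/tan(βl)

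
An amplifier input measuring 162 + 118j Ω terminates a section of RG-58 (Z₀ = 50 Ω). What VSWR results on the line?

Γ = (Z_L − Z_0)/(Z_L + Z_0) = (112 + j118)/(212 + j118)
|Γ| = 163/243 = 0.671
VSWR = (1 + |Γ|)/(1 − |Γ|) = 1.67/0.329

VSWR ≈ 5.07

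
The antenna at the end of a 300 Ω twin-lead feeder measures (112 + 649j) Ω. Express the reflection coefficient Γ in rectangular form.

Γ = (Z_L − Z_0)/(Z_L + Z_0) = (-188 + j649)/(412 + j649)

Γ ≈ 0.582 + j0.659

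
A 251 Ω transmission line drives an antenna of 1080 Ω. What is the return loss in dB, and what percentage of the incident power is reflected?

Γ = (1080 − 251)/(1080 + 251) = 0.623
RL = −20·log₁₀(0.623) = 4.11 dB
P_refl/P_inc = |Γ|² = 0.388

RL ≈ 4.11 dB; 38.8% of incident power reflected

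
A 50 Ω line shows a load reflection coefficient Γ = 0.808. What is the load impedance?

Z_L = Z_0·(1 + Γ)/(1 − Γ) = 50·(1.81)/(0.192)

Z_L ≈ 471 Ω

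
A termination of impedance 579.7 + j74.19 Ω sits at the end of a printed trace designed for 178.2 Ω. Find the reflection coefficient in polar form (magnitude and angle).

Γ = (Z_L − Z_0)/(Z_L + Z_0) = (401.5 + j74.19)/(757.9 + j74.19)
|Γ| = 408/762 = 0.536

Γ ≈ 0.536 ∠ 4.88°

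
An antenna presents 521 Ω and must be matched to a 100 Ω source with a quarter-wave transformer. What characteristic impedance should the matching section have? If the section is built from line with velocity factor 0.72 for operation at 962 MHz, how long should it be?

Z_qwt = √(Z_0·R_L) = √(100 × 521) = √52100
λ = 0.72·c/f = 0.225 m, so l = λ/4 = 0.0561 m

Z_qwt ≈ 228 Ω; length ≈ 5.61 cm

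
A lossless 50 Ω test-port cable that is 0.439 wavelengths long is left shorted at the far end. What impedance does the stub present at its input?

Z_in ≈ −j20.2 Ω

βl = 2π × 0.439 = 158°
tan(βl) = -0.403
For a shorted stub, Z_in = jZ_0·tan(βl)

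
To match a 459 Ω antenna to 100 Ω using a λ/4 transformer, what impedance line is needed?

Z_qwt ≈ 214 Ω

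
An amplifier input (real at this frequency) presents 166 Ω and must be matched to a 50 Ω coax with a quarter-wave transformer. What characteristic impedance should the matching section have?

Z_qwt = √(Z_0·R_L) = √(50 × 166) = √8300

Z_qwt ≈ 91.1 Ω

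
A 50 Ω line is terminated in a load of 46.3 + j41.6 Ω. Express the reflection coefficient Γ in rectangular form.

Γ ≈ 0.125 + j0.378

Γ = (Z_L − Z_0)/(Z_L + Z_0) = (-3.7 + j41.6)/(96.3 + j41.6)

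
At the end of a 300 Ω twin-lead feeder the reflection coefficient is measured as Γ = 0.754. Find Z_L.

Z_L ≈ 2140 Ω

Z_L = Z_0·(1 + Γ)/(1 − Γ) = 300·(1.75)/(0.246)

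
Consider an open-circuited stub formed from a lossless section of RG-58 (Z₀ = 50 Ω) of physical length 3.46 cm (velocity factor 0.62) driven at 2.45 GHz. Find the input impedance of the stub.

λ = v/f = 0.62·c / 2.45 GHz = 0.0759 m
βl = 2π·l/λ = 2π × 0.456 = 164°
tan(βl) = -0.285
For an open-circuited stub, Z_in = −jZ_0·cot(βl) = −jZ_0/tan(βl)

Z_in ≈ +j175 Ω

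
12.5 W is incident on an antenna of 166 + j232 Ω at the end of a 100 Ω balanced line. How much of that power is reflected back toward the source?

P_reflected ≈ 5.84 W

|Γ| = |(66 + j232)/(266 + j232)| = 0.683
|Γ|² = 0.467
P_refl = |Γ|²·P_inc = 5.84 W, P_del = (1 − |Γ|²)·P_inc = 6.66 W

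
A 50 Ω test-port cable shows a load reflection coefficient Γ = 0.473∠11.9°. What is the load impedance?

Z_L ≈ 130 + j32.7 Ω

Z_L = Z_0·(1 + Γ)/(1 − Γ) = 50·(1.46 + j0.0975)/(0.537 − j0.0975)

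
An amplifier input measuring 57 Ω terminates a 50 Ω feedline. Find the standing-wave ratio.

VSWR ≈ 1.14

For a purely resistive load, VSWR = R_L/Z_0 or Z_0/R_L (whichever > 1) = 57/50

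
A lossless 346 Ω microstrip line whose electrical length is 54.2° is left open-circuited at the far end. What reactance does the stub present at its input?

tan(βl) = 1.39
For an open-circuited stub, Z_in = −jZ_0·cot(βl) = −jZ_0/tan(βl)

X_in ≈ -250 Ω (capacitive)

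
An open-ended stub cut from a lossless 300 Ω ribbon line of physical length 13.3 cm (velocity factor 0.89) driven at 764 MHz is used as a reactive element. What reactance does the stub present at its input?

X_in ≈ 322 Ω (inductive)

λ = v/f = 0.89·c / 764 MHz = 0.349 m
βl = 2π·l/λ = 2π × 0.381 = 137°
tan(βl) = -0.932
For an open-ended stub, Z_in = −jZ_0·cot(βl) = −jZ_0/tan(βl)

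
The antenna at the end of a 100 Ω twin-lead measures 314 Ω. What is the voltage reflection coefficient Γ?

Γ = (Z_L − Z_0)/(Z_L + Z_0) = (314 − 100)/(314 + 100) = 214/414

Γ = 0.517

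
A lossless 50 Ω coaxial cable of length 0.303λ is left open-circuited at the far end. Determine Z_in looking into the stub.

Z_in ≈ +j17.3 Ω

βl = 2π × 0.303 = 109°
tan(βl) = -2.89
For an open-circuited stub, Z_in = −jZ_0·cot(βl) = −jZ_0/tan(βl)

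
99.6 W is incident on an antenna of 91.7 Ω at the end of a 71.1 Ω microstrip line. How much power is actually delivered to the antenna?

P_delivered ≈ 98 W

Γ = (91.7 − 71.1)/(91.7 + 71.1) = 0.127
|Γ|² = 0.016
P_refl = |Γ|²·P_inc = 1.59 W, P_del = (1 − |Γ|²)·P_inc = 98 W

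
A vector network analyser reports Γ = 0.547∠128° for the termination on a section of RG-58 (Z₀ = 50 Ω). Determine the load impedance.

Z_L = Z_0·(1 + Γ)/(1 − Γ) = 50·(0.663 + j0.431)/(1.34 − j0.431)

Z_L ≈ 17.8 + j21.8 Ω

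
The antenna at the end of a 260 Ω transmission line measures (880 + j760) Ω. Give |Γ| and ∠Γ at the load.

Γ ≈ 0.716 ∠ 17.1°

Γ = (Z_L − Z_0)/(Z_L + Z_0) = (620 + j760)/(1140 + j760)
|Γ| = 981/1370 = 0.716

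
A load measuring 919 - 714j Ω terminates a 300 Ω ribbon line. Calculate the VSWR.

Γ = (Z_L − Z_0)/(Z_L + Z_0) = (619 − j714)/(1219 − j714)
|Γ| = 945/1410 = 0.669
VSWR = (1 + |Γ|)/(1 − |Γ|) = 1.67/0.331

VSWR ≈ 5.04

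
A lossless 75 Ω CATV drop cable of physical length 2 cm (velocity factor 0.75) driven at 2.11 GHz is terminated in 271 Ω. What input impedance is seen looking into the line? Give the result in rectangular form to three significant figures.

Z_in ≈ 24 − j28.3 Ω

λ = v/f = 0.75·c / 2.11 GHz = 0.107 m
βl = 2π·l/λ = 2π × 0.188 = 67.5°
tan(βl) = tan(67.5°) = 2.42
Z_in = Z_0·(Z_L + jZ_0·tanβl)/(Z_0 + jZ_L·tanβl)
     = 75·(271 + j181)/(75 + j655)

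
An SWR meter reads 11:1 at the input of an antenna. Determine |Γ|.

|Γ| ≈ 0.833

|Γ| = (S − 1)/(S + 1) = (11 − 1)/(11 + 1) = 10/12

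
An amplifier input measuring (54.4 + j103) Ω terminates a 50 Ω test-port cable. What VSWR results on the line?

VSWR ≈ 5.73

Γ = (Z_L − Z_0)/(Z_L + Z_0) = (4.4 + j103)/(104.4 + j103)
|Γ| = 103/147 = 0.703
VSWR = (1 + |Γ|)/(1 − |Γ|) = 1.7/0.297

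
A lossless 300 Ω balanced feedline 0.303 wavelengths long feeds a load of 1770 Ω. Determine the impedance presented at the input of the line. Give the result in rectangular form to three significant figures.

Z_in ≈ 56.7 + j100 Ω

βl = 2π × 0.303 = 109°
tan(βl) = tan(109°) = -2.89
Z_in = Z_0·(Z_L + jZ_0·tanβl)/(Z_0 + jZ_L·tanβl)
     = 300·(1770 − j867)/(300 − j5120)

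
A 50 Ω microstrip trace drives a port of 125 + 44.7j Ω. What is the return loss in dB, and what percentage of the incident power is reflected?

RL ≈ 6.31 dB; 23.4% of incident power reflected

Γ = (75 + j44.7)/(175 + j44.7), |Γ| = 0.483
RL = −20·log₁₀(0.483) = 6.31 dB
P_refl/P_inc = |Γ|² = 0.234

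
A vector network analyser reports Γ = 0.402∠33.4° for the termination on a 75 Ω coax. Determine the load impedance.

Z_L = Z_0·(1 + Γ)/(1 − Γ) = 75·(1.34 + j0.221)/(0.664 − j0.221)

Z_L ≈ 128 + j67.7 Ω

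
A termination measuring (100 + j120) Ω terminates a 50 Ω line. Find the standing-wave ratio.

VSWR ≈ 5.19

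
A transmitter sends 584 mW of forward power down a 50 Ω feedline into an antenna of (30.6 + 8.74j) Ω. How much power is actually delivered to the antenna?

|Γ| = |(-19.4 + j8.74)/(80.6 + j8.74)| = 0.262
|Γ|² = 0.0689
P_refl = |Γ|²·P_inc = 40.2 mW, P_del = (1 − |Γ|²)·P_inc = 544 mW

P_delivered ≈ 544 mW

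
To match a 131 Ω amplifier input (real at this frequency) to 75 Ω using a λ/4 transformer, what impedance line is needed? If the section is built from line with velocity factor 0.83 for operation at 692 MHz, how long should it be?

Z_qwt ≈ 99.1 Ω; length ≈ 9 cm

Z_qwt = √(Z_0·R_L) = √(75 × 131) = √9825
λ = 0.83·c/f = 0.36 m, so l = λ/4 = 0.09 m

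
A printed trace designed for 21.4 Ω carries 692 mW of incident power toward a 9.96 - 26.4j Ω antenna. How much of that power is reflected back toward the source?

|Γ| = |(-11.44 − j26.4)/(31.36 − j26.4)| = 0.702
|Γ|² = 0.493
P_refl = |Γ|²·P_inc = 341 mW, P_del = (1 − |Γ|²)·P_inc = 351 mW

P_reflected ≈ 341 mW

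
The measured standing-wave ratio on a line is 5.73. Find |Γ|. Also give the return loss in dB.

|Γ| ≈ 0.703; return loss ≈ 3.06 dB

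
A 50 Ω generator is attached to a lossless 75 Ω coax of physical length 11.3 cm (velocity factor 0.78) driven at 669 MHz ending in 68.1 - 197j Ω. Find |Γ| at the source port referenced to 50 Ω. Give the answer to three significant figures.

λ = v/f = 0.78·c / 669 MHz = 0.35 m
βl = 2π·l/λ = 2π × 0.323 = 116°
tan(βl) = -2.02
Z_in = Z_0·(Z_L + jZ_0·tanβl)/(Z_0 + jZ_L·tanβl) = 15.8 + j74.1 Ω
Γ_s = (Z_in − Z_s)/(Z_in + Z_s) = (-34.2 + j74.1)/(65.8 + j74.1), |Γ_s| = 0.824

|Γ| ≈ 0.824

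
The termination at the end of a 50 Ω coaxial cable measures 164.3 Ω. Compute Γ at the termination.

Γ = 0.533

Γ = (Z_L − Z_0)/(Z_L + Z_0) = (164.3 − 50)/(164.3 + 50) = 114.3/214.3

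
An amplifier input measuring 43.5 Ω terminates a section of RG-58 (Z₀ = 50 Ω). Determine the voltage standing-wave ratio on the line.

VSWR ≈ 1.15

For a purely resistive load, VSWR = R_L/Z_0 or Z_0/R_L (whichever > 1) = 50/43.5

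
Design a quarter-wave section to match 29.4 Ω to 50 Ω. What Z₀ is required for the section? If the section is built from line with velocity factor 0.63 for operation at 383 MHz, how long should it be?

Z_qwt ≈ 38.3 Ω; length ≈ 12.3 cm

Z_qwt = √(Z_0·R_L) = √(50 × 29.4) = √1470
λ = 0.63·c/f = 0.493 m, so l = λ/4 = 0.123 m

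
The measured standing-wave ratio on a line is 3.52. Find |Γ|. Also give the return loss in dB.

|Γ| ≈ 0.558; return loss ≈ 5.07 dB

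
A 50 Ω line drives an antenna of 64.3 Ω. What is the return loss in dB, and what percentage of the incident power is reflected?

Γ = (64.3 − 50)/(64.3 + 50) = 0.125
RL = −20·log₁₀(0.125) = 18.1 dB
P_refl/P_inc = |Γ|² = 0.0157

RL ≈ 18.1 dB; 1.57% of incident power reflected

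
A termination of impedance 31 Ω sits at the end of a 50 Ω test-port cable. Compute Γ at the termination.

Γ = -0.235

Γ = (Z_L − Z_0)/(Z_L + Z_0) = (31 − 50)/(31 + 50) = -19/81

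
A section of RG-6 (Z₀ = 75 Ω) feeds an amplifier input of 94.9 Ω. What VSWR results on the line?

For a purely resistive load, VSWR = R_L/Z_0 or Z_0/R_L (whichever > 1) = 94.9/75

VSWR ≈ 1.27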